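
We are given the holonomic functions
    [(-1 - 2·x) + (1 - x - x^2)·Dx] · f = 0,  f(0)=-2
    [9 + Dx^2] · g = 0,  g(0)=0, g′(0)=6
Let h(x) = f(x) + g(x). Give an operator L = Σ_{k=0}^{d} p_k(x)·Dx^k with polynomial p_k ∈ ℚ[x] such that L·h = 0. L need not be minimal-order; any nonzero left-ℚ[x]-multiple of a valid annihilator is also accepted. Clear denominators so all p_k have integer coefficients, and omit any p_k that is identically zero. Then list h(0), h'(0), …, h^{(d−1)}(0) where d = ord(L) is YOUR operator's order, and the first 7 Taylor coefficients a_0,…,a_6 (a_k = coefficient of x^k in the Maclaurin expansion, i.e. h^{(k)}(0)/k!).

f: a_k = -2, -2, -4, -6, -10, -16, -26, …
g: a_k = 0, 6, 0, -9, 0, 81/20, 0, …
Weyl lclm of L_f,L_g ⇒ L₀ (ord ≤ 3).
L = (243 + 432·x - 81·x^2 + 216·x^3 + 405·x^4 + 162·x^5) + (-117 + 225·x + 36·x^2 - 297·x^3 + 54·x^4 + 243·x^5 + 81·x^6)·Dx + (27 + 48·x - 9·x^2 + 24·x^3 + 45·x^4 + 18·x^5)·Dx^2 + (-13 + 25·x + 4·x^2 - 33·x^3 + 6·x^4 + 27·x^5 + 9·x^6)·Dx^3  (order 3).
h: a_k = -2, 4, -4, -15, -10, -239/20, -26, …
ICs: h(0) = -2, h′(0) = 4, h′′(0) = -8.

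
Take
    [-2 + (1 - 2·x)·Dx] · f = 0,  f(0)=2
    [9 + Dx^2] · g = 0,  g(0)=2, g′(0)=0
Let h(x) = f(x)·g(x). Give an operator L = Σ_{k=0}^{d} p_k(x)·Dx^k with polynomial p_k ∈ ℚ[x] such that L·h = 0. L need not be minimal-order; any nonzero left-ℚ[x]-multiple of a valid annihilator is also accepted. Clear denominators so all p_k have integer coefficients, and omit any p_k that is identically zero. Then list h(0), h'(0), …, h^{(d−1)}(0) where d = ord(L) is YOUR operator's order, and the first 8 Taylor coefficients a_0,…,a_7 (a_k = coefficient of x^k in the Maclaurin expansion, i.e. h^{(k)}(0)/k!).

L = (-9 + 18·x) + 4·Dx + (-1 + 2·x)·Dx^2  (order 2).
h: a_k = 4, 8, -2, -4, 11/2, 11, 359/20, 359/10, …
ICs: h(0) = 4, h′(0) = 8.

f: a_k = 2, 4, 8, 16, 32, 64, 128, 256, …
g: a_k = 2, 0, -9, 0, 27/4, 0, -81/40, 0, …
Product ⇒ symmetric product L₀, ord ≤ 2.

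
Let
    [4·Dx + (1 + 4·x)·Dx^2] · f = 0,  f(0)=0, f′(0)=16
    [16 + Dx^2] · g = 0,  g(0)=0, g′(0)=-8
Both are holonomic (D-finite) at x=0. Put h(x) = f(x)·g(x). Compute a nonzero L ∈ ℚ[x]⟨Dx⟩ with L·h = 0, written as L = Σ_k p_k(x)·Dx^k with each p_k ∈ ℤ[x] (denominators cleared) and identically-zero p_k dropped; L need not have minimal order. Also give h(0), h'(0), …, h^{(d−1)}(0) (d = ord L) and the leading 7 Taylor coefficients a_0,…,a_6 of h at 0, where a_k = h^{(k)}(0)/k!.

L = (-768 + 6144·x + 77824·x^2 + 262144·x^3 + 262144·x^4) + (256 + 5120·x + 24576·x^2 + 32768·x^3)·Dx + (1280·x + 10752·x^2 + 32768·x^3 + 32768·x^4)·Dx^2 + (16 + 320·x + 1536·x^2 + 2048·x^3)·Dx^3 + (3 + 56·x + 368·x^2 + 1024·x^3 + 1024·x^4)·Dx^4  (order 4).
h: a_k = 0, 0, -128, 256, -1024/3, 4096/3, -45056/9, …
ICs: h(0) = 0, h′(0) = 0, h′′(0) = -256, h′′′(0) = 1536.

f: a_k = 0, 16, -32, 256/3, -256, 4096/5, -8192/3, …
g: a_k = 0, -8, 0, 64/3, 0, -256/15, 0, …
Product ⇒ symmetric product L₀, ord ≤ 4.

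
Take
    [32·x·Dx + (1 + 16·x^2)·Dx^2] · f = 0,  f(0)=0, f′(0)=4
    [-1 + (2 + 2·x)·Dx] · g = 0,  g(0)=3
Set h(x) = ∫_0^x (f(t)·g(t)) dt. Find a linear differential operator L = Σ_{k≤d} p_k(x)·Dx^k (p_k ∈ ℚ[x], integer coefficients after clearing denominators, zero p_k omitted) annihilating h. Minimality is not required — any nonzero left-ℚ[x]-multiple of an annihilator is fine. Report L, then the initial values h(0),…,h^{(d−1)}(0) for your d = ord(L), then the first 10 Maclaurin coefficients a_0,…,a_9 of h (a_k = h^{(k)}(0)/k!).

f: a_k = 0, 4, 0, -64/3, 0, 1024/5, 0, -16384/7, 0, 262144/9, …
g: a_k = 3, 3/2, -3/8, 3/16, -15/128, 21/256, -63/1024, 99/2048, -1287/32768, 2145/65536, …
Sym-product of L_f,L_g gives L₀ (≤ ord 2).
h=∫h₀ ⇒ L = L₀·Dx.
L = (3 - 64·x - 16·x^2)·Dx + (-4 + 124·x + 192·x^2 + 64·x^3)·Dx^2 + (4 + 8·x + 68·x^2 + 128·x^3 + 64·x^4)·Dx^3  (order 3).
h: a_k = 0, 0, 6, 2, -131/8, -25/4, 99509/960, 97129/2240, -63582493/71680, -62254327/161280, …
ICs: h(0) = 0, h′(0) = 0, h′′(0) = 12.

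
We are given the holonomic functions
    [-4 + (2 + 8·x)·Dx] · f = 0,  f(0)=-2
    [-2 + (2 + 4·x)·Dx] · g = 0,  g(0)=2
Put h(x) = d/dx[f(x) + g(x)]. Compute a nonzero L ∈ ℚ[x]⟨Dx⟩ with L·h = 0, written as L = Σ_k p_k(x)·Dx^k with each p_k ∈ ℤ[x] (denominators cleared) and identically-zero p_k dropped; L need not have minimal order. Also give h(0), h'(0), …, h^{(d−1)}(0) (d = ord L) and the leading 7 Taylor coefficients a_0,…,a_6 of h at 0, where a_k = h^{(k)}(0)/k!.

f: a_k = -2, -4, 4, -8, 20, -56, 168, …
g: a_k = 2, 2, -1, 1, -5/4, 7/4, -21/8, …
L₀ := lclm(L_f,L_g); ord L₀ ≤ 1+1.
Differentiate: ansatz ord ≤ ord L₀ ⇒ L.
L = -6 + (-9 - 24·x)·Dx + (-1 - 6·x - 8·x^2)·Dx^2  (order 2).
h: a_k = -2, 6, -21, 75, -1085/4, 3969/4, -29337/8, …
ICs: h(0) = -2, h′(0) = 6.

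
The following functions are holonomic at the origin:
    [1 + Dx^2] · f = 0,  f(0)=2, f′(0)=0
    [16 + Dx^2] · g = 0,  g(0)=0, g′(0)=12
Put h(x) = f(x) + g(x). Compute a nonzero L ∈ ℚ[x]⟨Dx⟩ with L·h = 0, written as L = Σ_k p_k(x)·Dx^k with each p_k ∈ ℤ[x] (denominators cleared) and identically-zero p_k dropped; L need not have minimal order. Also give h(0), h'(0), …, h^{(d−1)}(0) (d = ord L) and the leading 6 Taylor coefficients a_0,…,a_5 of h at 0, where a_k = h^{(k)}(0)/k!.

L = 16 + 17·Dx^2 + Dx^4  (order 4).
h: a_k = 2, 12, -1, -32, 1/12, 128/5, …
ICs: h(0) = 2, h′(0) = 12, h′′(0) = -2, h′′′(0) = -192.

f: a_k = 2, 0, -1, 0, 1/12, 0, …
g: a_k = 0, 12, 0, -32, 0, 128/5, …
h₀=f+g: left-lcm gives L₀, ord ≤ 4.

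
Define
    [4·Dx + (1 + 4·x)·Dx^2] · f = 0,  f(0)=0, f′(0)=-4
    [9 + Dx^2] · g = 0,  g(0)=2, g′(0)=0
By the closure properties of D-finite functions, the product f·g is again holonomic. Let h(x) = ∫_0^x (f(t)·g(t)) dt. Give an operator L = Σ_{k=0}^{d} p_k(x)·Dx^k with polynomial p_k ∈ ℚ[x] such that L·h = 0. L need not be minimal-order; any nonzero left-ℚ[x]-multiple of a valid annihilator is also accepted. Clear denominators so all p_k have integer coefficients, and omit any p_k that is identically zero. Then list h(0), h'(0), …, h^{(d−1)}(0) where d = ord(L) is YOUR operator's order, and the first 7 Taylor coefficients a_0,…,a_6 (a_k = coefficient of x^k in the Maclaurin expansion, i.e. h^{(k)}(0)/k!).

f: a_k = 0, -4, 8, -64/3, 64, -1024/5, 2048/3, …
g: a_k = 2, 0, -9, 0, 27/4, 0, -81/40, …
h₀=f·g: eliminate ⇒ L₀, order ≤ 2·2.
∫: right-multiply L₀ by Dx.
L = (-2043 - 1296·x + 44064·x^2 + 186624·x^3 + 186624·x^4)·Dx + (72 + 5472·x + 31104·x^2 + 41472·x^3)·Dx^2 + (-182 + 864·x + 12096·x^2 + 41472·x^3 + 41472·x^4)·Dx^3 + (8 + 608·x + 3456·x^2 + 4608·x^3)·Dx^4 + (5 + 112·x + 800·x^2 + 2304·x^3 + 2304·x^4)·Dx^5  (order 5).
h: a_k = 0, 0, -4, 16/3, -5/3, 56/5, -1223/30, …
ICs: h(0) = 0, h′(0) = 0, h′′(0) = -8, h′′′(0) = 32, h′′′′(0) = -40.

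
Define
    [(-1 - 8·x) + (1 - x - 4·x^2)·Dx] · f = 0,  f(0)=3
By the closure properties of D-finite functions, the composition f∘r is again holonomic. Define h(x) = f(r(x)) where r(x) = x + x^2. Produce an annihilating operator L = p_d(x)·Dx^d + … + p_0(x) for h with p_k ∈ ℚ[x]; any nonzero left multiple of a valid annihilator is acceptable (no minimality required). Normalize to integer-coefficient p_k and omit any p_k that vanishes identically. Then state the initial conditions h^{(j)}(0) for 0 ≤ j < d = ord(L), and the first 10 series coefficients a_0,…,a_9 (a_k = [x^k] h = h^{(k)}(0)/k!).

L = (1 + 10·x + 24·x^2 + 16·x^3) + (-1 + x + 5·x^2 + 8·x^3 + 4·x^4)·Dx  (order 1).
h: a_k = 3, 3, 18, 57, 183, 624, 2067, 6879, 22938, 76365, …
ICs: h(0) = 3.

f: a_k = 3, 3, 15, 27, 87, 195, 543, 1323, 3495, 8787, …
Substitute x→r, Dx→(1/r')Dx; clear ⇒ L₀.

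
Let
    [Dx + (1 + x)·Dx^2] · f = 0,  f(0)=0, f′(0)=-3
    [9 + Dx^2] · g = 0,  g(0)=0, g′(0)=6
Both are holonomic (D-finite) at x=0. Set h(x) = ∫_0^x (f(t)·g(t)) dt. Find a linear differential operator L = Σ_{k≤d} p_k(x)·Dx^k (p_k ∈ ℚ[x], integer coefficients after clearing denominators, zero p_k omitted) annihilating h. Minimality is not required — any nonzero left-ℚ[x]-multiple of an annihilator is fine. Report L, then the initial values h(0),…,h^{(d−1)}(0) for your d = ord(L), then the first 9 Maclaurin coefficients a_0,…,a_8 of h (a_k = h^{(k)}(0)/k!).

f: a_k = 0, -3, 3/2, -1, 3/4, -3/5, 1/2, -3/7, 3/8, …
g: a_k = 0, 6, 0, -9, 0, 81/20, 0, -243/280, 0, …
f·g: L₀ = L_f ⊗_s L_g, ord ≤ 2·2.
h=∫h₀ ⇒ L = L₀·Dx.
L = (2493 + 10854·x + 17091·x^2 + 11664·x^3 + 2916·x^4)·Dx + (612 + 1908·x + 1944·x^2 + 648·x^3)·Dx^2 + (592 + 2484·x + 3834·x^2 + 2592·x^3 + 648·x^4)·Dx^3 + (68 + 212·x + 216·x^2 + 72·x^3)·Dx^4 + (35 + 142·x + 215·x^2 + 144·x^3 + 36·x^4)·Dx^5  (order 5).
h: a_k = 0, 0, 0, -6, 9/4, 21/5, -3/2, -27/28, 93/320, …
ICs: h(0) = 0, h′(0) = 0, h′′(0) = 0, h′′′(0) = -36, h′′′′(0) = 54.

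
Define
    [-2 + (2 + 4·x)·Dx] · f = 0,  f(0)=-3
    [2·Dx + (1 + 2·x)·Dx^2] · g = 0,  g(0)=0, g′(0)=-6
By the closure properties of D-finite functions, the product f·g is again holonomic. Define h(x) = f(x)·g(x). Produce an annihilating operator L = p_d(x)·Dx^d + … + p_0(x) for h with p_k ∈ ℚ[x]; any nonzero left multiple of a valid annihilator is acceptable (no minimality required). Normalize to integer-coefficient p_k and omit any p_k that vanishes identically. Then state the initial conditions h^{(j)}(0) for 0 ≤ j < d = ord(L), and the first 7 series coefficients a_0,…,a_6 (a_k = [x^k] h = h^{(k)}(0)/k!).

L = 1 + (1 + 4·x + 4·x^2)·Dx^2  (order 2).
h: a_k = 0, 18, 0, -3, 6, -213/20, 93/5, …
ICs: h(0) = 0, h′(0) = 18.

f: a_k = -3, -3, 3/2, -3/2, 15/8, -21/8, 63/16, …
g: a_k = 0, -6, 6, -8, 12, -96/5, 32, …
Product ⇒ symmetric product L₀, ord ≤ 2.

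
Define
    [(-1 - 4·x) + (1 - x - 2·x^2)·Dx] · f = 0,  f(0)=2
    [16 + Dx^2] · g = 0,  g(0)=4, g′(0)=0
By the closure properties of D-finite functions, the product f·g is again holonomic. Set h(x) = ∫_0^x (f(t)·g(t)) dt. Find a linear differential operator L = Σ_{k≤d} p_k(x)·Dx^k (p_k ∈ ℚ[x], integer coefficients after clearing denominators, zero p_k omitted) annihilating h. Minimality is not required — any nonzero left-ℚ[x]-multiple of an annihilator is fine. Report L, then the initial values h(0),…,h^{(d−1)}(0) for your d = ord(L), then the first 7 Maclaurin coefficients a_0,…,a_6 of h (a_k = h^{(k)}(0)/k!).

f: a_k = 2, 2, 6, 10, 22, 42, 86, …
g: a_k = 4, 0, -32, 0, 128/3, 0, -1024/45, …
L₀ := L_f ⊗_s L_g (sym. prod.), ord ≤ 2.
∫: right-multiply L₀ by Dx.
L = (-12 + 16·x + 32·x^2)·Dx + (2 + 8·x)·Dx^2 + (-1 + x + 2·x^2)·Dx^3  (order 3).
h: a_k = 0, 8, 4, -40/3, -6, -56/15, -100/9, …
ICs: h(0) = 0, h′(0) = 8, h′′(0) = 8.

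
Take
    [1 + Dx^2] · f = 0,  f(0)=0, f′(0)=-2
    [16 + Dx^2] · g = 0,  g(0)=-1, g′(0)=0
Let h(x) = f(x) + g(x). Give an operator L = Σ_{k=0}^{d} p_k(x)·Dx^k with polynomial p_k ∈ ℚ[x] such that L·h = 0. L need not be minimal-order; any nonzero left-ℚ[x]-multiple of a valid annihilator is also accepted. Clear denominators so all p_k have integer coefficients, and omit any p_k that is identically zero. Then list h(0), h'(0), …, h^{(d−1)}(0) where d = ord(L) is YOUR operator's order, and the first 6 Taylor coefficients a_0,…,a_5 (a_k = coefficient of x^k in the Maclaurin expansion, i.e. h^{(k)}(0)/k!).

f: a_k = 0, -2, 0, 1/3, 0, -1/60, …
g: a_k = -1, 0, 8, 0, -32/3, 0, …
Sum ⇒ L₀ = lclm(L_f,L_g) in ℚ(x)⟨Dx⟩.
L = 16 + 17·Dx^2 + Dx^4  (order 4).
h: a_k = -1, -2, 8, 1/3, -32/3, -1/60, …
ICs: h(0) = -1, h′(0) = -2, h′′(0) = 16, h′′′(0) = 2.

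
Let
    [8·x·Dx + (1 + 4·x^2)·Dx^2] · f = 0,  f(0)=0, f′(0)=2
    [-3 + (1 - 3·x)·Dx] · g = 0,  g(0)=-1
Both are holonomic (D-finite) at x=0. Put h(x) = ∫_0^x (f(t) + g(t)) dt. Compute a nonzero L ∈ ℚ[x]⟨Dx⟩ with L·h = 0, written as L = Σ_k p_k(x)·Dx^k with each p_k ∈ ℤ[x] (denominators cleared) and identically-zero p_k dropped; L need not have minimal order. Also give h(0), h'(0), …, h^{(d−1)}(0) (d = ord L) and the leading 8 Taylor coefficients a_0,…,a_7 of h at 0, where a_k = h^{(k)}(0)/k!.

L = (24 - 288·x - 288·x^2)·Dx^2 + (-31 + 24·x - 204·x^2 - 288·x^3)·Dx^3 + (3 - 5·x - 20·x^3 - 48·x^4)·Dx^4  (order 4).
h: a_k = 0, -1, -1/2, -3, -89/12, -81/5, -1183/30, -729/7, …
ICs: h(0) = 0, h′(0) = -1, h′′(0) = -1, h′′′(0) = -18.

f: a_k = 0, 2, 0, -8/3, 0, 32/5, 0, -128/7, …
g: a_k = -1, -3, -9, -27, -81, -243, -729, -2187, …
Sum ⇒ L₀ = lclm(L_f,L_g) in ℚ(x)⟨Dx⟩.
∫: right-multiply L₀ by Dx.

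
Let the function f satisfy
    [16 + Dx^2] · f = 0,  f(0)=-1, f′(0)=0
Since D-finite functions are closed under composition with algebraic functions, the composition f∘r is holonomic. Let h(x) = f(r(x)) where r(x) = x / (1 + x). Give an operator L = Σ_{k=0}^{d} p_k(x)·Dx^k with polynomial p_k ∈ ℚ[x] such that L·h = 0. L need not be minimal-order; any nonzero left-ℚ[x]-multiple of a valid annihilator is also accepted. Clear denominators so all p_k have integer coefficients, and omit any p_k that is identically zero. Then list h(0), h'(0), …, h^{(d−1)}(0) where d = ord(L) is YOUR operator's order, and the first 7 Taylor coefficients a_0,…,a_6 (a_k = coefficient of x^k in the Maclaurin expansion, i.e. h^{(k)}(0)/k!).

L = 16 + (2 + 6·x + 6·x^2 + 2·x^3)·Dx + (1 + 4·x + 6·x^2 + 4·x^3 + x^4)·Dx^2  (order 2).
h: a_k = -1, 0, 8, -16, 40/3, 32/3, -2744/45, …
ICs: h(0) = -1, h′(0) = 0.

f: a_k = -1, 0, 8, 0, -32/3, 0, 256/45, …
f∘r: x↦r, Dx↦Dx/r' in L_f ⇒ L₀.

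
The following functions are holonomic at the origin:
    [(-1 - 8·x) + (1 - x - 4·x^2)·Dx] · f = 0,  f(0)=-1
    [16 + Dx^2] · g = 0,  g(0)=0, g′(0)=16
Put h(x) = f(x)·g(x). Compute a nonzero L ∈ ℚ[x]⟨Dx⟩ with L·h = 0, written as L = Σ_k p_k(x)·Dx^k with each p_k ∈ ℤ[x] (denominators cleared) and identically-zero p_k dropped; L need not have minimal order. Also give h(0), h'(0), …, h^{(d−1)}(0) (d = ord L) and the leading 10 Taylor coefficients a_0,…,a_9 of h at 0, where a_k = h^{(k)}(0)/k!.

f: a_k = -1, -1, -5, -9, -29, -65, -181, -441, -1165, -2929, …
g: a_k = 0, 16, 0, -128/3, 0, 512/15, 0, -4096/315, 0, 8192/2835, …
L₀ := L_f ⊗_s L_g (sym. prod.), ord ≤ 2.
L = (-8 + 16·x + 64·x^2) + (2 + 16·x)·Dx + (-1 + x + 4·x^2)·Dx^2  (order 2).
h: a_k = 0, -16, -16, -112/3, -304/3, -1424/5, -10352/15, -572144/315, -1441712/315, -33580784/2835, …
ICs: h(0) = 0, h′(0) = -16.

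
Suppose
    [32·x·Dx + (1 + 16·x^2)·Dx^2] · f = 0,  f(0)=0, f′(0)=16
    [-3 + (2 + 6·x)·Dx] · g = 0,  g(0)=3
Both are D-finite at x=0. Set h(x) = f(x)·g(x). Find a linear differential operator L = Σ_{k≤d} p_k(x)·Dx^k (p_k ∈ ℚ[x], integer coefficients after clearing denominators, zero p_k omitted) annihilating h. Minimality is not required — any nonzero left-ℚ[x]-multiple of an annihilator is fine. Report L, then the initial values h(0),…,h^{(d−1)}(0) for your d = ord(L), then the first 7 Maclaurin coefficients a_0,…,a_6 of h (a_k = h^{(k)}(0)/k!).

f: a_k = 0, 16, 0, -256/3, 0, 4096/5, 0, …
g: a_k = 3, 9/2, -27/8, 81/16, -1215/128, 5103/256, -45927/1024, …
Product ⇒ symmetric product L₀, ord ≤ 2.
L = (27 - 192·x - 144·x^2) + (-12 + 92·x + 576·x^2 + 576·x^3)·Dx + (4 + 24·x + 100·x^2 + 384·x^3 + 576·x^4)·Dx^2  (order 2).
h: a_k = 0, 48, 72, -310, -303, 103749/40, 285867/80, …
ICs: h(0) = 0, h′(0) = 48.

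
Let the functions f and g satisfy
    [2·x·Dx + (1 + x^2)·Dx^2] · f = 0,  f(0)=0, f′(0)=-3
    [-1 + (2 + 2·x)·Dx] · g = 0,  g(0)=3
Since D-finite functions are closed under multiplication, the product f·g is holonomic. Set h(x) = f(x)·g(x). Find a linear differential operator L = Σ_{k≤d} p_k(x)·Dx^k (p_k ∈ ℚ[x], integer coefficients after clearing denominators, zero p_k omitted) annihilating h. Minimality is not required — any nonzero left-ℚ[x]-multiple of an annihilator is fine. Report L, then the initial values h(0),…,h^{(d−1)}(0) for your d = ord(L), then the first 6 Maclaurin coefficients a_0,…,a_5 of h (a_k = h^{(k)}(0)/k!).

L = (3 - 4·x - x^2) + (-4 + 4·x + 12·x^2 + 4·x^3)·Dx + (4 + 8·x + 8·x^2 + 8·x^3 + 4·x^4)·Dx^2  (order 2).
h: a_k = 0, -9, -9/2, 33/8, 15/16, -1167/640, …
ICs: h(0) = 0, h′(0) = -9.

f: a_k = 0, -3, 0, 1, 0, -3/5, …
g: a_k = 3, 3/2, -3/8, 3/16, -15/128, 21/256, …
Sym-product of L_f,L_g gives L₀ (≤ ord 2).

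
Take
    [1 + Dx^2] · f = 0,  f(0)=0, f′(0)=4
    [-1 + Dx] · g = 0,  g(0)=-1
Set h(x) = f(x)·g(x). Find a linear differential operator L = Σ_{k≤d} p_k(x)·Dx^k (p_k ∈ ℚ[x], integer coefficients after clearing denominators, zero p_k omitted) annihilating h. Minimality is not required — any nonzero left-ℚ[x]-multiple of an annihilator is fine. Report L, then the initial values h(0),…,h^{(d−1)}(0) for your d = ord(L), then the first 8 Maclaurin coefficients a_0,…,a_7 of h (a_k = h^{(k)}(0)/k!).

L = 2 - 2·Dx + Dx^2  (order 2).
h: a_k = 0, -4, -4, -4/3, 0, 2/15, 2/45, 2/315, …
ICs: h(0) = 0, h′(0) = -4.

f: a_k = 0, 4, 0, -2/3, 0, 1/30, 0, -1/1260, …
g: a_k = -1, -1, -1/2, -1/6, -1/24, -1/120, -1/720, -1/5040, …
h₀=f·g: eliminate ⇒ L₀, order ≤ 2·1.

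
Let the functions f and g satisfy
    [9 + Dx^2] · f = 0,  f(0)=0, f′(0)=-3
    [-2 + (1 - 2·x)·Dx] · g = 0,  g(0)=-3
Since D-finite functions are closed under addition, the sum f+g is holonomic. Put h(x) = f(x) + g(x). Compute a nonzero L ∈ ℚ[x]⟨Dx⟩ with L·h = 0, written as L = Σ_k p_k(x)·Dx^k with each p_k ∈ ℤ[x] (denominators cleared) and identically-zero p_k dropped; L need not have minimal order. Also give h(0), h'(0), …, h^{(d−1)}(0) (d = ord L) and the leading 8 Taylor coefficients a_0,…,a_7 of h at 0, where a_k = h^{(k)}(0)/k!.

f: a_k = 0, -3, 0, 9/2, 0, -81/40, 0, 243/560, …
g: a_k = -3, -6, -12, -24, -48, -96, -192, -384, …
Weyl lclm of L_f,L_g ⇒ L₀ (ord ≤ 3).
L = (-594 + 648·x - 648·x^2) + (153 - 630·x + 972·x^2 - 648·x^3)·Dx + (-66 + 72·x - 72·x^2)·Dx^2 + (17 - 70·x + 108·x^2 - 72·x^3)·Dx^3  (order 3).
h: a_k = -3, -9, -12, -39/2, -48, -3921/40, -192, -214797/560, …
ICs: h(0) = -3, h′(0) = -9, h′′(0) = -24.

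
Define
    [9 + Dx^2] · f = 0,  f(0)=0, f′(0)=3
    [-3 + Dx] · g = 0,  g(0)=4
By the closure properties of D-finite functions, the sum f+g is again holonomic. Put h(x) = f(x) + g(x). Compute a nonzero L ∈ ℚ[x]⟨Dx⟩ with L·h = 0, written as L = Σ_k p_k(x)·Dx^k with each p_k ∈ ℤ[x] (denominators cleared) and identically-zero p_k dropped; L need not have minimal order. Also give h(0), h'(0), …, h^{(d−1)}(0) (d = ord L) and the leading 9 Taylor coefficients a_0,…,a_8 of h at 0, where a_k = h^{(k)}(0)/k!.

f: a_k = 0, 3, 0, -9/2, 0, 81/40, 0, -243/560, 0, …
g: a_k = 4, 12, 18, 18, 27/2, 81/10, 81/20, 243/140, 729/1120, …
L₀ := lclm(L_f,L_g); ord L₀ ≤ 2+1.
L = -27 + 9·Dx - 3·Dx^2 + Dx^3  (order 3).
h: a_k = 4, 15, 18, 27/2, 27/2, 81/8, 81/20, 729/560, 729/1120, …
ICs: h(0) = 4, h′(0) = 15, h′′(0) = 36.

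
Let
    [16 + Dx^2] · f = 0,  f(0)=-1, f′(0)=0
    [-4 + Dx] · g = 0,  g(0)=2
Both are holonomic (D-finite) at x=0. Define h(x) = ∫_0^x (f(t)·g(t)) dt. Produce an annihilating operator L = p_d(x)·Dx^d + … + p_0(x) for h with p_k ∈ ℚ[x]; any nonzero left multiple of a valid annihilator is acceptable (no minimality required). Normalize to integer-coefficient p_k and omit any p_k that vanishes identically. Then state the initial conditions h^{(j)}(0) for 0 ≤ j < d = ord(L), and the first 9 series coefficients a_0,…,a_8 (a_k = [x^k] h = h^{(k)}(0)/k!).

f: a_k = -1, 0, 8, 0, -32/3, 0, 256/45, 0, -512/315, …
g: a_k = 2, 8, 16, 64/3, 64/3, 256/15, 512/45, 2048/315, 1024/315, …
L₀ := L_f ⊗_s L_g (sym. prod.), ord ≤ 2.
∫: right-multiply L₀ by Dx.
L = 32·Dx - 8·Dx^2 + Dx^3  (order 3).
h: a_k = 0, -2, -4, 0, 32/3, 256/15, 512/45, 0, -2048/315, …
ICs: h(0) = 0, h′(0) = -2, h′′(0) = -8.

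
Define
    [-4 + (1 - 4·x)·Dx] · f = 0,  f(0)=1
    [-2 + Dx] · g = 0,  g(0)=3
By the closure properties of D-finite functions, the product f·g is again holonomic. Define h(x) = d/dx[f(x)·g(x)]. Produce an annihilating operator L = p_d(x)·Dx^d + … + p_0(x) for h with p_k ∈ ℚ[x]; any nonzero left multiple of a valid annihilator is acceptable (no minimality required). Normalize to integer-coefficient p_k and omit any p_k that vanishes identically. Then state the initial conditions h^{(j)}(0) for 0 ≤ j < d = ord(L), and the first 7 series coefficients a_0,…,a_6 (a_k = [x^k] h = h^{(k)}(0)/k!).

L = (26 - 48·x + 32·x^2) + (-3 + 16·x - 16·x^2)·Dx  (order 1).
h: a_k = 18, 156, 948, 5064, 25324, 607784/5, 2836328/5, …
ICs: h(0) = 18.

f: a_k = 1, 4, 16, 64, 256, 1024, 4096, …
g: a_k = 3, 6, 6, 4, 2, 4/5, 4/15, …
Sym-product of L_f,L_g gives L₀ (≤ ord 1).
h=h₀': d/dx-closure on L₀ ⇒ L.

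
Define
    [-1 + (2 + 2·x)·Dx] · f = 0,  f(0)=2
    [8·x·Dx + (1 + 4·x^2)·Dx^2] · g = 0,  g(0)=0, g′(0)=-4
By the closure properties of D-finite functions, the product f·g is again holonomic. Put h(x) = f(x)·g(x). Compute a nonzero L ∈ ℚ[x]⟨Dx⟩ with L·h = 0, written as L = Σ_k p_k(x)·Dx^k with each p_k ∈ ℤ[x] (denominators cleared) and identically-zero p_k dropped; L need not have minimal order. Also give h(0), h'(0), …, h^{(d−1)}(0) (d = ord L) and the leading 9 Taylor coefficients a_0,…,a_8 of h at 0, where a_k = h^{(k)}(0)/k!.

L = (3 - 16·x - 4·x^2) + (-4 + 28·x + 48·x^2 + 16·x^3)·Dx + (4 + 8·x + 20·x^2 + 32·x^3 + 16·x^4)·Dx^2  (order 2).
h: a_k = 0, -8, -4, 35/3, 29/6, -6389/240, -5929/480, 1022653/13440, 944407/26880, …
ICs: h(0) = 0, h′(0) = -8.

f: a_k = 2, 1, -1/4, 1/8, -5/64, 7/128, -21/512, 33/1024, -429/16384, …
g: a_k = 0, -4, 0, 16/3, 0, -64/5, 0, 256/7, 0, …
L₀ := L_f ⊗_s L_g (sym. prod.), ord ≤ 2.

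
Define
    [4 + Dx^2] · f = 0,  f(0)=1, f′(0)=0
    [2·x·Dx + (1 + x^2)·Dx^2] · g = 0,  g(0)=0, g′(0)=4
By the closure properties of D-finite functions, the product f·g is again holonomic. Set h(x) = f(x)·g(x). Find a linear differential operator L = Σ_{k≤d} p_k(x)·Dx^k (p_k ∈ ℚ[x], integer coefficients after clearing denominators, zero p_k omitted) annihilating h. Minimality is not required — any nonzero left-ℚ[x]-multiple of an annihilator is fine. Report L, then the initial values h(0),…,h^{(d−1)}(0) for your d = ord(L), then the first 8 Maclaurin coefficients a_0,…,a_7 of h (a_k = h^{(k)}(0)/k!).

f: a_k = 1, 0, -2, 0, 2/3, 0, -4/45, 0, …
g: a_k = 0, 4, 0, -4/3, 0, 4/5, 0, -4/7, …
h₀=f·g: eliminate ⇒ L₀, order ≤ 2·2.
L = (160 + 464·x^2 + 464·x^4 + 256·x^6 + 64·x^8) + (96·x + 224·x^3 + 192·x^5 + 64·x^7)·Dx + (60 + 188·x^2 + 216·x^4 + 128·x^6 + 32·x^8)·Dx^2 + (24·x + 56·x^3 + 48·x^5 + 16·x^7)·Dx^3 + (5 + 18·x^2 + 25·x^4 + 16·x^6 + 4·x^8)·Dx^4  (order 4).
h: a_k = 0, 4, 0, -28/3, 0, 92/15, 0, -1076/315, …
ICs: h(0) = 0, h′(0) = 4, h′′(0) = 0, h′′′(0) = -56.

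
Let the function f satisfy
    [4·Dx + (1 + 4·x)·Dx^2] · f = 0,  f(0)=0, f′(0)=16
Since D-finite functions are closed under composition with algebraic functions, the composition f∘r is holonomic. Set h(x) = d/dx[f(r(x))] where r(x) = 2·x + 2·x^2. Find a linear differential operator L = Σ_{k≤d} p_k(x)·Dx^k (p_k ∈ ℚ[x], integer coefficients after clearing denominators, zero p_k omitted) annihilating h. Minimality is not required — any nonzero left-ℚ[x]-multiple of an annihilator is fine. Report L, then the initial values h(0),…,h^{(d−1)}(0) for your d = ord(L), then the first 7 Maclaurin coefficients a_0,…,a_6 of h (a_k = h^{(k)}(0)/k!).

f: a_k = 0, 16, -32, 256/3, -256, 4096/5, -8192/3, …
Substitute x→r, Dx→(1/r')Dx; clear ⇒ L₀.
h=h₀': d/dx-closure on L₀ ⇒ L.
L = (6 + 16·x + 16·x^2) + (1 + 10·x + 24·x^2 + 16·x^3)·Dx  (order 1).
h: a_k = 32, -192, 1280, -8704, 59392, -405504, 2768896, …
ICs: h(0) = 32.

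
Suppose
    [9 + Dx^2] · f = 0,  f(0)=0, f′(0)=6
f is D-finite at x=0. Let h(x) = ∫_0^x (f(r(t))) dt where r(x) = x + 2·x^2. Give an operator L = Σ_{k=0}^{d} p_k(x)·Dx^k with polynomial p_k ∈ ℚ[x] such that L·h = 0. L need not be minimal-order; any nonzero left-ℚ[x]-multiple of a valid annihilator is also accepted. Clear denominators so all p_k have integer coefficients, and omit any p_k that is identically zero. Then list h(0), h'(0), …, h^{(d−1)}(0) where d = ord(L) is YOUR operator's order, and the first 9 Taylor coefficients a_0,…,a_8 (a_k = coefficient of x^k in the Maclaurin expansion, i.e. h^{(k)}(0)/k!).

f: a_k = 0, 6, 0, -9, 0, 81/20, 0, -243/280, 0, …
f∘r: x↦r, Dx↦Dx/r' in L_f ⇒ L₀.
h=∫₀ˣh₀: take L = L₀·Dx.
L = (9 + 108·x + 432·x^2 + 576·x^3)·Dx - 4·Dx^2 + (1 + 4·x)·Dx^3  (order 3).
h: a_k = 0, 0, 3, 4, -9/4, -54/5, -693/40, -9/2, 45117/2240, …
ICs: h(0) = 0, h′(0) = 0, h′′(0) = 6.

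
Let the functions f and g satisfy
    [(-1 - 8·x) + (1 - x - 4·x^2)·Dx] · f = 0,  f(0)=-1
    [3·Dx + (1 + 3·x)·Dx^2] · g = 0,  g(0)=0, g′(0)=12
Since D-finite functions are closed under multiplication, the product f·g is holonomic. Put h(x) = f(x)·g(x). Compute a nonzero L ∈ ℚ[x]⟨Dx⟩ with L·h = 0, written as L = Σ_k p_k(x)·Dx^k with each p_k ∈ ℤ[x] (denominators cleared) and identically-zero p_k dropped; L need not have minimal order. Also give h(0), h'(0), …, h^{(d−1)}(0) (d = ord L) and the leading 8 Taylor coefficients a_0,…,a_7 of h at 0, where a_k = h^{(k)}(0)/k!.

L = (11 + 48·x) + (-1 + 25·x + 60·x^2)·Dx + (-1 - 2·x + 7·x^2 + 12·x^3)·Dx^2  (order 2).
h: a_k = 0, -12, 6, -78, 27, -2397/5, 573/5, -21369/7, …
ICs: h(0) = 0, h′(0) = -12.

f: a_k = -1, -1, -5, -9, -29, -65, -181, -441, …
g: a_k = 0, 12, -18, 36, -81, 972/5, -486, 8748/7, …
f·g: L₀ = L_f ⊗_s L_g, ord ≤ 1·2.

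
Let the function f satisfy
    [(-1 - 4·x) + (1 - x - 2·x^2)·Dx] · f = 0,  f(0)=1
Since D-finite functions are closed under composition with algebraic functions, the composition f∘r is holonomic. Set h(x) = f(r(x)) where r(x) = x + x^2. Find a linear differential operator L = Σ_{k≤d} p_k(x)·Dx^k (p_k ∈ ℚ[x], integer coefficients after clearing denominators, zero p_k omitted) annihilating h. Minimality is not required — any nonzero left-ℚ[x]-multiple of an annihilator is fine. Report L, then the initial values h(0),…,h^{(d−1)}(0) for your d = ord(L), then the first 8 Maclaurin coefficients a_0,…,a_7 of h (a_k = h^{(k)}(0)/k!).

L = (1 + 6·x + 12·x^2 + 8·x^3) + (-1 + x + 3·x^2 + 4·x^3 + 2·x^4)·Dx  (order 1).
h: a_k = 1, 1, 4, 11, 29, 80, 219, 597, …
ICs: h(0) = 1.

f: a_k = 1, 1, 3, 5, 11, 21, 43, 85, …
h₀=f(r): pull back L_f along r ⇒ L₀.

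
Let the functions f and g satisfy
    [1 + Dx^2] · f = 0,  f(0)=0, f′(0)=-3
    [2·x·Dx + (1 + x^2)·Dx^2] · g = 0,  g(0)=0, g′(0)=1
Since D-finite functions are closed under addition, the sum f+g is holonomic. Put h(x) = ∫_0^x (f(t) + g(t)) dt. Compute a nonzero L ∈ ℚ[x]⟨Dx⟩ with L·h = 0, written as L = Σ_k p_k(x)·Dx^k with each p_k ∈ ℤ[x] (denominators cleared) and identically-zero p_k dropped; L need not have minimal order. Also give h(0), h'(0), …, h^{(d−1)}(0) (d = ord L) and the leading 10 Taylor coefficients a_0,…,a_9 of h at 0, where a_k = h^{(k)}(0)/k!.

L = (-22·x + 28·x^3 + 2·x^5)·Dx^2 + (-1 + 7·x^2 + 9·x^4 + x^6)·Dx^3 + (-22·x + 28·x^3 + 2·x^5)·Dx^4 + (-1 + 7·x^2 + 9·x^4 + x^6)·Dx^5  (order 5).
h: a_k = 0, 0, -1, 0, 1/24, 0, 7/240, 0, -239/13440, 0, …
ICs: h(0) = 0, h′(0) = 0, h′′(0) = -2, h′′′(0) = 0, h′′′′(0) = 1.

f: a_k = 0, -3, 0, 1/2, 0, -1/40, 0, 1/1680, 0, -1/120960, …
g: a_k = 0, 1, 0, -1/3, 0, 1/5, 0, -1/7, 0, 1/9, …
h₀=f+g: left-lcm gives L₀, ord ≤ 4.
Integrate: L := L₀·Dx.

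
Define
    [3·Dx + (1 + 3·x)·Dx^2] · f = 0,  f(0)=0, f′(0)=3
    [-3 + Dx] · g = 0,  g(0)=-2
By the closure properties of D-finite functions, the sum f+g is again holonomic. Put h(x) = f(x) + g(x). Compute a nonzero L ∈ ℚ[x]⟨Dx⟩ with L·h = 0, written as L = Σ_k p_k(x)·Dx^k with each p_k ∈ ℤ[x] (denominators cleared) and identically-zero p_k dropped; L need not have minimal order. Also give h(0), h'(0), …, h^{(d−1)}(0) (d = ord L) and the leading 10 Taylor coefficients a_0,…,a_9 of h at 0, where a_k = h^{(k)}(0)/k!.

f: a_k = 0, 3, -9/2, 9, -81/4, 243/5, -243/2, 2187/7, -6561/8, 2187, …
g: a_k = -2, -6, -9, -9, -27/4, -81/20, -81/40, -243/280, -729/2240, -243/2240, …
f+g: L₀ = lclm(L_f,L_g), ord ≤ 2+1.
L = (-27 - 27·x)·Dx + (3 - 18·x - 27·x^2)·Dx^2 + (2 + 9·x + 9·x^2)·Dx^3  (order 3).
h: a_k = -2, -3, -27/2, 0, -27, 891/20, -4941/40, 87237/280, -1837809/2240, 4898637/2240, …
ICs: h(0) = -2, h′(0) = -3, h′′(0) = -27.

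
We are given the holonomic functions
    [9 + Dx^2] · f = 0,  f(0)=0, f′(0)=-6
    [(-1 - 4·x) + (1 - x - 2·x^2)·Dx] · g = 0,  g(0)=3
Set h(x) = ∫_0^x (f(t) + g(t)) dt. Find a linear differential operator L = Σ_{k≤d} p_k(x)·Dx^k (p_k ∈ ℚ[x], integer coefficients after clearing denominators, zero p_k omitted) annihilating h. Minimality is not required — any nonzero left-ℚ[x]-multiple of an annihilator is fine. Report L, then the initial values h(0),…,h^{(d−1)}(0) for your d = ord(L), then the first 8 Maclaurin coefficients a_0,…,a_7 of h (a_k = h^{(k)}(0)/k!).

L = (-117 - 486·x - 135·x^2 - 360·x^3 - 540·x^4 - 432·x^5)·Dx + (45 - 63·x - 81·x^2 + 153·x^3 + 18·x^4 - 324·x^5 - 216·x^6)·Dx^2 + (-13 - 54·x - 15·x^2 - 40·x^3 - 60·x^4 - 48·x^5)·Dx^3 + (5 - 7·x - 9·x^2 + 17·x^3 + 2·x^4 - 36·x^5 - 24·x^6)·Dx^4  (order 4).
h: a_k = 0, 3, -3/2, 3, 6, 33/5, 393/40, 129/7, …
ICs: h(0) = 0, h′(0) = 3, h′′(0) = -3, h′′′(0) = 18.

f: a_k = 0, -6, 0, 9, 0, -81/20, 0, 243/280, …
g: a_k = 3, 3, 9, 15, 33, 63, 129, 255, …
f+g: L₀ = lclm(L_f,L_g), ord ≤ 2+1.
h=∫₀ˣh₀: take L = L₀·Dx.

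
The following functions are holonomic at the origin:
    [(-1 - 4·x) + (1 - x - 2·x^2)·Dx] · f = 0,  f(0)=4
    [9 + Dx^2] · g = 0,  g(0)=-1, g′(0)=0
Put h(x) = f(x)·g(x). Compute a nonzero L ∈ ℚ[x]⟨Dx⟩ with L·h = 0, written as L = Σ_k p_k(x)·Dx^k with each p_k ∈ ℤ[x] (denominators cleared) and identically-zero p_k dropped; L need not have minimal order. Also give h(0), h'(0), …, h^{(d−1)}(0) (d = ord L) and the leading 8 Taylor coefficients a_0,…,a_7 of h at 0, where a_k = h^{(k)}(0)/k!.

f: a_k = 4, 4, 12, 20, 44, 84, 172, 340, …
g: a_k = -1, 0, 9/2, 0, -27/8, 0, 81/80, 0, …
L₀ := L_f ⊗_s L_g (sym. prod.), ord ≤ 2.
L = (-5 + 9·x + 18·x^2) + (2 + 8·x)·Dx + (-1 + x + 2·x^2)·Dx^2  (order 2).
h: a_k = -4, -4, 6, -2, -7/2, -15/2, -209/20, -509/20, …
ICs: h(0) = -4, h′(0) = -4.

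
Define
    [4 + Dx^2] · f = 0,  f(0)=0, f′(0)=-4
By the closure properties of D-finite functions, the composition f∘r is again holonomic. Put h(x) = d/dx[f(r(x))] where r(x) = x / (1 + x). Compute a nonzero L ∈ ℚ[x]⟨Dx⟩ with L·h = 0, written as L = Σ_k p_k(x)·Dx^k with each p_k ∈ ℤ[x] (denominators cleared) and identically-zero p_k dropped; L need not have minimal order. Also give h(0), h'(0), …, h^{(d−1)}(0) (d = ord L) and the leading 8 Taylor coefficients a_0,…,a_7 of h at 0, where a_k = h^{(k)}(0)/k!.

L = (10 + 12·x + 6·x^2) + (6 + 18·x + 18·x^2 + 6·x^3)·Dx + (1 + 4·x + 6·x^2 + 4·x^3 + x^4)·Dx^2  (order 2).
h: a_k = -4, 8, -4, -16, 172/3, -120, 8836/45, -12128/45, …
ICs: h(0) = -4, h′(0) = 8.

f: a_k = 0, -4, 0, 8/3, 0, -8/15, 0, 16/315, …
f∘r: x↦r, Dx↦Dx/r' in L_f ⇒ L₀.
Derive L from L₀ (diff closure).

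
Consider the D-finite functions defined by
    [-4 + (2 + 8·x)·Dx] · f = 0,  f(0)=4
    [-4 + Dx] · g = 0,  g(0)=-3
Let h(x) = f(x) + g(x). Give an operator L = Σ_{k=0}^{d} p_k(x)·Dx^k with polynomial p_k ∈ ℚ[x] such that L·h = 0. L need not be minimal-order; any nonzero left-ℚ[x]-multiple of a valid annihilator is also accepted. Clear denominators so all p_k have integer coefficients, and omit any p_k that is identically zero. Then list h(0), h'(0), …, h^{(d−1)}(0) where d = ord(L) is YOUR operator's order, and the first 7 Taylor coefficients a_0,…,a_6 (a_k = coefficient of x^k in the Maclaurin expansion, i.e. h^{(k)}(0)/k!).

f: a_k = 4, 8, -8, 16, -40, 112, -336, …
g: a_k = -3, -12, -24, -32, -32, -128/5, -256/15, …
Sum ⇒ L₀ = lclm(L_f,L_g) in ℚ(x)⟨Dx⟩.
L = (24 + 64·x) + (-10 - 64·x - 128·x^2)·Dx + (1 + 12·x + 32·x^2)·Dx^2  (order 2).
h: a_k = 1, -4, -32, -16, -72, 432/5, -5296/15, …
ICs: h(0) = 1, h′(0) = -4.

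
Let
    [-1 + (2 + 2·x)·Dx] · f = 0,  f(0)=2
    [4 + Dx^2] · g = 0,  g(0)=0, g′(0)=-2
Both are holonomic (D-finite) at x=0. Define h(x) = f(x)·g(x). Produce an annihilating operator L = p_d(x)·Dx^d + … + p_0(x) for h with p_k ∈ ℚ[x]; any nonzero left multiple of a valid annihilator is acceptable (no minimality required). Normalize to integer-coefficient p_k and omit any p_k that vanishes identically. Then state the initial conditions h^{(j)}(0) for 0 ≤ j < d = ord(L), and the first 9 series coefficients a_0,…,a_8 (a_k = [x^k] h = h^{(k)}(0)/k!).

f: a_k = 2, 1, -1/4, 1/8, -5/64, 7/128, -21/512, 33/1024, -429/16384, …
g: a_k = 0, -2, 0, 4/3, 0, -4/15, 0, 8/315, 0, …
Sym-product of L_f,L_g gives L₀ (≤ ord 2).
L = (19 + 32·x + 16·x^2) + (-4 - 4·x)·Dx + (4 + 8·x + 4·x^2)·Dx^2  (order 2).
h: a_k = 0, -4, -2, 19/6, 13/12, -341/480, -67/320, 7687/80640, 17/32256, …
ICs: h(0) = 0, h′(0) = -4.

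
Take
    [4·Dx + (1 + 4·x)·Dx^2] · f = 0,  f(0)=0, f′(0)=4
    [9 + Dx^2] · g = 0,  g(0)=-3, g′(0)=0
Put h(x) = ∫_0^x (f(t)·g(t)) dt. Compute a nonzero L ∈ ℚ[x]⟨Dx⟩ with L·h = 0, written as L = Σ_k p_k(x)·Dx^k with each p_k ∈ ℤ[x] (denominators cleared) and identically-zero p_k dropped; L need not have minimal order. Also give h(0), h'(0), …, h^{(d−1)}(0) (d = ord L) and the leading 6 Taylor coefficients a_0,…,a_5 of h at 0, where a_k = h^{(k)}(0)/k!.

f: a_k = 0, 4, -8, 64/3, -64, 1024/5, …
g: a_k = -3, 0, 27/2, 0, -81/8, 0, …
f·g: L₀ = L_f ⊗_s L_g, ord ≤ 2·2.
h=∫h₀ ⇒ L = L₀·Dx.
L = (-2043 - 1296·x + 44064·x^2 + 186624·x^3 + 186624·x^4)·Dx + (72 + 5472·x + 31104·x^2 + 41472·x^3)·Dx^2 + (-182 + 864·x + 12096·x^2 + 41472·x^3 + 41472·x^4)·Dx^3 + (8 + 608·x + 3456·x^2 + 4608·x^3)·Dx^4 + (5 + 112·x + 800·x^2 + 2304·x^3 + 2304·x^4)·Dx^5  (order 5).
h: a_k = 0, 0, -6, 8, -5/2, 84/5, …
ICs: h(0) = 0, h′(0) = 0, h′′(0) = -12, h′′′(0) = 48, h′′′′(0) = -60.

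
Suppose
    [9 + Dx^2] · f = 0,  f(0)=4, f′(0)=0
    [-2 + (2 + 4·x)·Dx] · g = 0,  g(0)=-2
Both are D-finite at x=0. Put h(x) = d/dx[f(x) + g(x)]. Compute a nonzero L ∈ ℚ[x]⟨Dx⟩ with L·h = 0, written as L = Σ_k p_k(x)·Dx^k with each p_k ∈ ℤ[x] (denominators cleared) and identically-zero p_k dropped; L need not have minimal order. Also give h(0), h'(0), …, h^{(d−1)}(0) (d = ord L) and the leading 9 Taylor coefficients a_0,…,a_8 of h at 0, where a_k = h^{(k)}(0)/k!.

L = (-18 - 27·x - 27·x^2) + (-9 - 45·x - 81·x^2 - 54·x^3)·Dx + (-2 - 3·x - 3·x^2)·Dx^2 + (-1 - 5·x - 9·x^2 - 6·x^3)·Dx^3  (order 3).
h: a_k = -2, -34, -3, 59, -35/4, -171/20, -231/8, 16473/280, -6435/64, …
ICs: h(0) = -2, h′(0) = -34, h′′(0) = -6.

f: a_k = 4, 0, -18, 0, 27/2, 0, -81/20, 0, 729/1120, …
g: a_k = -2, -2, 1, -1, 5/4, -7/4, 21/8, -33/8, 429/64, …
L₀ := lclm(L_f,L_g); ord L₀ ≤ 2+1.
h₀' ⇒ L via d/dx closure of L₀.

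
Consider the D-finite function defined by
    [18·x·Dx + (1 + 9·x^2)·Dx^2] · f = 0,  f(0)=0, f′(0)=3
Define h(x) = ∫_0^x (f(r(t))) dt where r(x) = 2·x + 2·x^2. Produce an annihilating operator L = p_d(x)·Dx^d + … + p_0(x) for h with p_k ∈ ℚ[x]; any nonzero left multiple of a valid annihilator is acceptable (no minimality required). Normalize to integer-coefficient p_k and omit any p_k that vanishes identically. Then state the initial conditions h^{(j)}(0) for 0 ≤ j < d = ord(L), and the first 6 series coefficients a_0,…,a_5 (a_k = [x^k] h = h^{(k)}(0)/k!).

f: a_k = 0, 3, 0, -9, 0, 243/5, …
Substitute x→r, Dx→(1/r')Dx; clear ⇒ L₀.
h=∫₀ˣh₀: take L = L₀·Dx.
L = (-2 + 72·x + 288·x^2 + 432·x^3 + 216·x^4)·Dx^2 + (1 + 2·x + 36·x^2 + 144·x^3 + 180·x^4 + 72·x^5)·Dx^3  (order 3).
h: a_k = 0, 0, 3, 2, -18, -216/5, …
ICs: h(0) = 0, h′(0) = 0, h′′(0) = 6.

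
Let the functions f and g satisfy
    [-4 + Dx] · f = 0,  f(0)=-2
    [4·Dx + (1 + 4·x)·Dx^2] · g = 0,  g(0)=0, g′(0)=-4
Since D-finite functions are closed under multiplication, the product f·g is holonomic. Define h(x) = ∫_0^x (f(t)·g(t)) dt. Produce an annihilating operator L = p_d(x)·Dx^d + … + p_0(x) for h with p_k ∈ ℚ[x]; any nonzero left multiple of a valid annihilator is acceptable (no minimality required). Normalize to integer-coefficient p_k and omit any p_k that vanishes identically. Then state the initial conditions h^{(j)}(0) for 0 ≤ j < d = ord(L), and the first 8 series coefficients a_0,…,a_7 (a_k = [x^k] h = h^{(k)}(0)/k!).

L = 64·x·Dx + (-4 - 32·x)·Dx^2 + (1 + 4·x)·Dx^3  (order 3).
h: a_k = 0, 0, 4, 16/3, 32/3, 0, 128/5, -512/9, …
ICs: h(0) = 0, h′(0) = 0, h′′(0) = 8.

f: a_k = -2, -8, -16, -64/3, -64/3, -256/15, -512/45, -2048/315, …
g: a_k = 0, -4, 8, -64/3, 64, -1024/5, 2048/3, -16384/7, …
h₀=f·g: eliminate ⇒ L₀, order ≤ 1·2.
Integrate: L := L₀·Dx.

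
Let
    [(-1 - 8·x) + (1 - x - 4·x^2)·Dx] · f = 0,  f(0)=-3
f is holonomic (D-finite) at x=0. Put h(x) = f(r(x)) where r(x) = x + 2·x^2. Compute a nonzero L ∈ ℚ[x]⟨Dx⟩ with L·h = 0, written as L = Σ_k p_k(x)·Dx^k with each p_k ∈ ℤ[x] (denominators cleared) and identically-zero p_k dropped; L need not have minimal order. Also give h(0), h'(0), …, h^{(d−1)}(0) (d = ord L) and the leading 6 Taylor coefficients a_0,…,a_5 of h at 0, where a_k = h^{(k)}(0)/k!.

f: a_k = -3, -3, -15, -27, -87, -195, …
f∘r: x↦r, Dx↦Dx/r' in L_f ⇒ L₀.
L = (1 + 12·x + 48·x^2 + 64·x^3) + (-1 + x + 6·x^2 + 16·x^3 + 16·x^4)·Dx  (order 1).
h: a_k = -3, -3, -21, -87, -309, -1215, …
ICs: h(0) = -3.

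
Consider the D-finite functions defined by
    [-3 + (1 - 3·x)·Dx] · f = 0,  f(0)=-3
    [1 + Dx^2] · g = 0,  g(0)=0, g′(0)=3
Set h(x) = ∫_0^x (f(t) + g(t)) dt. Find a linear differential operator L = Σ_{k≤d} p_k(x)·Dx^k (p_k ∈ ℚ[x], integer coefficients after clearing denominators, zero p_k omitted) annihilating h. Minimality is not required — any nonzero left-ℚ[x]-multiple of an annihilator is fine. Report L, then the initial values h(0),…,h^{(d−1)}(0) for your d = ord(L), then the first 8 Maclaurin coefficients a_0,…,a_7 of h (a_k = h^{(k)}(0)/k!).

L = (165 - 18·x + 27·x^2)·Dx + (-19 + 63·x - 27·x^2 + 27·x^3)·Dx^2 + (165 - 18·x + 27·x^2)·Dx^3 + (-19 + 63·x - 27·x^2 + 27·x^3)·Dx^4  (order 4).
h: a_k = 0, -3, -3, -9, -163/8, -243/5, -29159/240, -2187/7, …
ICs: h(0) = 0, h′(0) = -3, h′′(0) = -6, h′′′(0) = -54.

f: a_k = -3, -9, -27, -81, -243, -729, -2187, -6561, …
g: a_k = 0, 3, 0, -1/2, 0, 1/40, 0, -1/1680, …
L₀ := lclm(L_f,L_g); ord L₀ ≤ 1+2.
h=∫h₀ ⇒ L = L₀·Dx.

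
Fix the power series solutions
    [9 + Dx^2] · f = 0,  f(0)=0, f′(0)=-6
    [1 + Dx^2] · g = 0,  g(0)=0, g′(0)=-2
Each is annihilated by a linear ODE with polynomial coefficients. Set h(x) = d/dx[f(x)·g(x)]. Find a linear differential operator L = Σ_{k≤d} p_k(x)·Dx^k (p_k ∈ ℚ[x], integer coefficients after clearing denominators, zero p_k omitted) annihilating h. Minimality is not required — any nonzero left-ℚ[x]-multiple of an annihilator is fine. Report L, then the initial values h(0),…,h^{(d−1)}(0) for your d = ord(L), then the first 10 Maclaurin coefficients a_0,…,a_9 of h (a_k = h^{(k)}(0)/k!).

f: a_k = 0, -6, 0, 9, 0, -81/20, 0, 243/280, 0, -243/2240, …
g: a_k = 0, -2, 0, 1/3, 0, -1/60, 0, 1/2520, 0, -1/181440, …
Product ⇒ symmetric product L₀, ord ≤ 4.
Derive L from L₀ (diff closure).
L = 64 + 20·Dx^2 + Dx^4  (order 4).
h: a_k = 0, 24, 0, -80, 0, 336/5, 0, -544/21, 0, 5456/945, …
ICs: h(0) = 0, h′(0) = 24, h′′(0) = 0, h′′′(0) = -480.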